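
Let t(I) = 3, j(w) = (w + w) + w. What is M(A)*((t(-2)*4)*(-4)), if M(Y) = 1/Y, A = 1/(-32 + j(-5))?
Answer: 2256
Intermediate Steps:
j(w) = 3*w (j(w) = 2*w + w = 3*w)
A = -1/47 (A = 1/(-32 + 3*(-5)) = 1/(-32 - 15) = 1/(-47) = -1/47 ≈ -0.021277)
M(A)*((t(-2)*4)*(-4)) = ((3*4)*(-4))/(-1/47) = -564*(-4) = -47*(-48) = 2256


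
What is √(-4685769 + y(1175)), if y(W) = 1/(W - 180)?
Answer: I*√4639028453230/995 ≈ 2164.7*I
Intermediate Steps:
y(W) = 1/(-180 + W)
√(-4685769 + y(1175)) = √(-4685769 + 1/(-180 + 1175)) = √(-4685769 + 1/995) = √(-4662340154/995) = I*√4639028453230/995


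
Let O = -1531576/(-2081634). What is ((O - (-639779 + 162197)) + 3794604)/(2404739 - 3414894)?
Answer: -889312916350/210277299327 ≈ -4.2292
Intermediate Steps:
O = 765788/1040817 (O = -1531576*(-1/2081634) = 765788/1040817 ≈ 0.73576)
((O - (-639779 + 162197)) + 3794604)/(2404739 - 3414894) = ((765788/1040817 - (-639779 + 162197)) + 3794604)/(2404739 - 3414894) = ((765788/1040817 - 1*(-477582)) + 3794604)/(-1010155) = ((765788/1040817 + 477582) + 3794604)*(-1/1010155) = (497076230282/1040817 + 3794604)*(-1/1010155) = (4446564581750/1040817)*(-1/1010155) = -889312916350/210277299327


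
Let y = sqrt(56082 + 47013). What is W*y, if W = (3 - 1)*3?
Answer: 18*sqrt(11455) ≈ 1926.5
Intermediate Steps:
W = 6 (W = 2*3 = 6)
y = 3*sqrt(11455) (y = sqrt(103095) = 3*sqrt(11455) ≈ 321.08)
W*y = 6*(3*sqrt(11455)) = 18*sqrt(11455)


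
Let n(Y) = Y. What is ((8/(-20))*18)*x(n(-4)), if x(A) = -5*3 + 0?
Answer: 108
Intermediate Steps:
x(A) = -15 (x(A) = -15 + 0 = -15)
((8/(-20))*18)*x(n(-4)) = ((8/(-20))*18)*(-15) = ((8*(-1/20))*18)*(-15) = -⅖*18*(-15) = -36/5*(-15) = 108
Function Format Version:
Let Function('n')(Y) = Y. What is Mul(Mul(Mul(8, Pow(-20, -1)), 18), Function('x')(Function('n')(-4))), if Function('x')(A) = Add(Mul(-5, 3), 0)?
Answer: 108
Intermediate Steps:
Function('x')(A) = -15 (Function('x')(A) = Add(-15, 0) = -15)
Mul(Mul(Mul(8, Pow(-20, -1)), 18), Function('x')(Function('n')(-4))) = Mul(Mul(Mul(8, Pow(-20, -1)), 18), -15) = Mul(Mul(Mul(8, Rational(-1, 20)), 18), -15) = Mul(Mul(Rational(-2, 5), 18), -15) = Mul(Rational(-36, 5), -15) = 108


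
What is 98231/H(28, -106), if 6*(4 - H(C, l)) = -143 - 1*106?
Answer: 28066/13 ≈ 2158.9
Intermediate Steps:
H(C, l) = 91/2 (H(C, l) = 4 - (-143 - 1*106)/6 = 4 - (-143 - 106)/6 = 4 - ⅙*(-249) = 4 + 83/2 = 91/2)
98231/H(28, -106) = 98231/(91/2) = 98231*(2/91) = 28066/13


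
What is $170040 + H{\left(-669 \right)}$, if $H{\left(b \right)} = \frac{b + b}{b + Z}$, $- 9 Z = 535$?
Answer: $\frac{557397141}{3278} \approx 1.7004 \cdot 10^{5}$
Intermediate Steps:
$Z = - \frac{535}{9}$ ($Z = \left(- \frac{1}{9}\right) 535 = - \frac{535}{9} \approx -59.444$)
$H{\left(b \right)} = \frac{2 b}{- \frac{535}{9} + b}$ ($H{\left(b \right)} = \frac{b + b}{b - \frac{535}{9}} = \frac{2 b}{- \frac{535}{9} + b}$)
$170040 + H{\left(-669 \right)} = 170040 + 18 \left(-669\right) \frac{1}{-535 + 9 \left(-669\right)} = 170040 + 18 \left(-669\right) \frac{1}{-535 - 6021} = 170040 + 18 \left(-669\right) \frac{1}{-6556} = 170040 + 18 \left(-669\right) \left(- \frac{1}{6556}\right) = 170040 + \frac{6021}{3278} = \frac{557397141}{3278}$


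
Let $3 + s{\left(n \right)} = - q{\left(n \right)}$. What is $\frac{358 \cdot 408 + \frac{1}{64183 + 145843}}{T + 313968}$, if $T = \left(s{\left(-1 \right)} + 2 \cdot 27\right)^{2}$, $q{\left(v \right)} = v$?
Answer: $\frac{30677237665}{66509353472} \approx 0.46125$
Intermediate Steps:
$s{\left(n \right)} = -3 - n$
$T = 2704$ ($T = \left(\left(-3 - -1\right) + 2 \cdot 27\right)^{2} = \left(\left(-3 + 1\right) + 54\right)^{2} = \left(-2 + 54\right)^{2} = 52^{2} = 2704$)
$\frac{358 \cdot 408 + \frac{1}{64183 + 145843}}{T + 313968} = \frac{358 \cdot 408 + \frac{1}{64183 + 145843}}{2704 + 313968} = \frac{146064 + \frac{1}{210026}}{316672} = \left(146064 + \frac{1}{210026}\right) \frac{1}{316672} = \frac{30677237665}{210026} \cdot \frac{1}{316672} = \frac{30677237665}{66509353472}$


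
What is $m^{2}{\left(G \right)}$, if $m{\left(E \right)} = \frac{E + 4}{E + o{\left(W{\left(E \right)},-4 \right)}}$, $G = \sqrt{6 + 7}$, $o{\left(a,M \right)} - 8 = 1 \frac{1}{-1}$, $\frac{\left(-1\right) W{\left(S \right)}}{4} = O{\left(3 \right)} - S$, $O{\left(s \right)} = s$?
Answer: $\frac{\left(4 + \sqrt{13}\right)^{2}}{\left(7 + \sqrt{13}\right)^{2}} \approx 0.51427$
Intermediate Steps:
$W{\left(S \right)} = -12 + 4 S$ ($W{\left(S \right)} = - 4 \left(3 - S\right) = -12 + 4 S$)
$o{\left(a,M \right)} = 7$ ($o{\left(a,M \right)} = 8 + 1 \frac{1}{-1} = 8 + 1 \left(-1\right) = 8 - 1 = 7$)
$G = \sqrt{13} \approx 3.6056$
$m{\left(E \right)} = \frac{4 + E}{7 + E}$ ($m{\left(E \right)} = \frac{E + 4}{E + 7} = \frac{4 + E}{7 + E}$)
$m^{2}{\left(G \right)} = \left(\frac{4 + \sqrt{13}}{7 + \sqrt{13}}\right)^{2} = \frac{\left(4 + \sqrt{13}\right)^{2}}{\left(7 + \sqrt{13}\right)^{2}}$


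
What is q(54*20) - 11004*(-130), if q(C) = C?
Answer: 1431600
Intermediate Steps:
q(54*20) - 11004*(-130) = 54*20 - 11004*(-130) = 1080 - 1*(-1430520) = 1080 + 1430520 = 1431600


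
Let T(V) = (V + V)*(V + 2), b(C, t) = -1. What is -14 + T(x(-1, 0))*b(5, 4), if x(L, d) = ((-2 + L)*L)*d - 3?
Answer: -20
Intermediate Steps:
x(L, d) = -3 + L*d*(-2 + L) (x(L, d) = (L*(-2 + L))*d - 3 = L*d*(-2 + L) - 3 = -3 + L*d*(-2 + L))
T(V) = 2*V*(2 + V) (T(V) = (2*V)*(2 + V) = 2*V*(2 + V))
-14 + T(x(-1, 0))*b(5, 4) = -14 + (2*(-3 + 0*(-1)**2 - 2*(-1)*0)*(2 + (-3 + 0*(-1)**2 - 2*(-1)*0)))*(-1) = -14 + (2*(-3 + 0*1 + 0)*(2 + (-3 + 0*1 + 0)))*(-1) = -14 + (2*(-3 + 0 + 0)*(2 + (-3 + 0 + 0)))*(-1) = -14 + (2*(-3)*(2 - 3))*(-1) = -14 + (2*(-3)*(-1))*(-1) = -14 + 6*(-1) = -14 - 6 = -20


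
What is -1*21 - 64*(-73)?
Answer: 4651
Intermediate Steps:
-1*21 - 64*(-73) = -21 + 4672 = 4651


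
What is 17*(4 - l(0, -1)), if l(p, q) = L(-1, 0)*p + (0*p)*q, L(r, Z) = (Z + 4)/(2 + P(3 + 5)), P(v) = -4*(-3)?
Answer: 68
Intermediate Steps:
P(v) = 12
L(r, Z) = 2/7 + Z/14 (L(r, Z) = (Z + 4)/(2 + 12) = (4 + Z)/14 = (4 + Z)*(1/14) = 2/7 + Z/14)
l(p, q) = 2*p/7 (l(p, q) = (2/7 + (1/14)*0)*p + (0*p)*q = (2/7 + 0)*p + 0*q = 2*p/7 + 0 = 2*p/7)
17*(4 - l(0, -1)) = 17*(4 - 2*0/7) = 17*(4 - 1*0) = 17*(4 + 0) = 17*4 = 68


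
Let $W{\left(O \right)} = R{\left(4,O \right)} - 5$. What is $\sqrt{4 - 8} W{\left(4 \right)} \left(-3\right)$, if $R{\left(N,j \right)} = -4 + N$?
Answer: $30 i \approx 30.0 i$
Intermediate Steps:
$W{\left(O \right)} = -5$ ($W{\left(O \right)} = \left(-4 + 4\right) - 5 = 0 - 5 = -5$)
$\sqrt{4 - 8} W{\left(4 \right)} \left(-3\right) = \sqrt{4 - 8} \left(-5\right) \left(-3\right) = \sqrt{-4} \left(-5\right) \left(-3\right) = 2 i \left(-5\right) \left(-3\right) = - 10 i \left(-3\right) = 30 i$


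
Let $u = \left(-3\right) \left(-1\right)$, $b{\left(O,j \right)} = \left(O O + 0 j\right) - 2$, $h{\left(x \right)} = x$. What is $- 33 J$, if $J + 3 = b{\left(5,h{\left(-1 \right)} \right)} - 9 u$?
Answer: $231$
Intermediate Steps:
$b{\left(O,j \right)} = -2 + O^{2}$ ($b{\left(O,j \right)} = \left(O^{2} + 0\right) - 2 = O^{2} - 2 = -2 + O^{2}$)
$u = 3$
$J = -7$ ($J = -3 - \left(29 - 25\right) = -3 + \left(\left(-2 + 25\right) - 27\right) = -3 + \left(23 - 27\right) = -3 - 4 = -7$)
$- 33 J = \left(-33\right) \left(-7\right) = 231$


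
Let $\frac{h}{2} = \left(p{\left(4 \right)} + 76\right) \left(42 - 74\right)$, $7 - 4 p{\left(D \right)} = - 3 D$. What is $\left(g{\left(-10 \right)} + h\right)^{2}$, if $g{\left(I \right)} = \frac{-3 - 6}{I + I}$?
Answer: $\frac{10681429201}{400} \approx 2.6704 \cdot 10^{7}$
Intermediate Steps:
$p{\left(D \right)} = \frac{7}{4} + \frac{3 D}{4}$ ($p{\left(D \right)} = \frac{7}{4} - \frac{\left(-3\right) D}{4} = \frac{7}{4} + \frac{3 D}{4}$)
$g{\left(I \right)} = - \frac{9}{2 I}$
$h = -5168$ ($h = 2 \left(\left(\frac{7}{4} + \frac{3}{4} \cdot 4\right) + 76\right) \left(42 - 74\right) = 2 \left(\left(\frac{7}{4} + 3\right) + 76\right) \left(-32\right) = 2 \left(\frac{19}{4} + 76\right) \left(-32\right) = 2 \cdot \frac{323}{4} \left(-32\right) = 2 \left(-2584\right) = -5168$)
$\left(g{\left(-10 \right)} + h\right)^{2} = \left(- \frac{9}{2 \left(-10\right)} - 5168\right)^{2} = \left(\left(- \frac{9}{2}\right) \left(- \frac{1}{10}\right) - 5168\right)^{2} = \left(\frac{9}{20} - 5168\right)^{2} = \left(- \frac{103351}{20}\right)^{2} = \frac{10681429201}{400}$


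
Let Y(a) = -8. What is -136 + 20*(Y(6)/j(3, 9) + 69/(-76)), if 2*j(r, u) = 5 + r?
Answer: -3689/19 ≈ -194.16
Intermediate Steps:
j(r, u) = 5/2 + r/2 (j(r, u) = (5 + r)/2 = 5/2 + r/2)
-136 + 20*(Y(6)/j(3, 9) + 69/(-76)) = -136 + 20*(-8/(5/2 + (½)*3) + 69/(-76)) = -136 + 20*(-8/(5/2 + 3/2) + 69*(-1/76)) = -136 + 20*(-8/4 - 69/76) = -136 + 20*(-8*¼ - 69/76) = -136 + 20*(-2 - 69/76) = -136 + 20*(-221/76) = -136 - 1105/19 = -3689/19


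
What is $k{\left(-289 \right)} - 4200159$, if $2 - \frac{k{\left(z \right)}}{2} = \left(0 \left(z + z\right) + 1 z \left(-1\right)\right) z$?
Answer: $-4033113$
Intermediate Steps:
$k{\left(z \right)} = 4 + 2 z^{2}$ ($k{\left(z \right)} = 4 - 2 \left(0 \left(z + z\right) + 1 z \left(-1\right)\right) z = 4 - 2 \left(0 \cdot 2 z + z \left(-1\right)\right) z = 4 - 2 \left(0 - z\right) z = 4 - 2 - z z = 4 - 2 \left(- z^{2}\right) = 4 + 2 z^{2}$)
$k{\left(-289 \right)} - 4200159 = \left(4 + 2 \left(-289\right)^{2}\right) - 4200159 = \left(4 + 2 \cdot 83521\right) - 4200159 = \left(4 + 167042\right) - 4200159 = 167046 - 4200159 = -4033113$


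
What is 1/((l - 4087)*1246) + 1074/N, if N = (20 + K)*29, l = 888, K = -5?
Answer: 1426971387/577963330 ≈ 2.4690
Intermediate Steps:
N = 435 (N = (20 - 5)*29 = 15*29 = 435)
1/((l - 4087)*1246) + 1074/N = 1/((888 - 4087)*1246) + 1074/435 = (1/1246)/(-3199) + 1074*(1/435) = -1/3199*1/1246 + 358/145 = -1/3985954 + 358/145 = 1426971387/577963330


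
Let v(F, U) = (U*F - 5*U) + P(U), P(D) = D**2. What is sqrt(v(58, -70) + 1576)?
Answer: sqrt(2766) ≈ 52.593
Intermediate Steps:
v(F, U) = U**2 - 5*U + F*U (v(F, U) = (U*F - 5*U) + U**2 = (F*U - 5*U) + U**2 = (-5*U + F*U) + U**2 = U**2 - 5*U + F*U)
sqrt(v(58, -70) + 1576) = sqrt(-70*(-5 + 58 - 70) + 1576) = sqrt(-70*(-17) + 1576) = sqrt(1190 + 1576) = sqrt(2766)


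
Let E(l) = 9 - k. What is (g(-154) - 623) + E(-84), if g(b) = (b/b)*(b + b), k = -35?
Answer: -887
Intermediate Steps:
g(b) = 2*b (g(b) = 1*(2*b) = 2*b)
E(l) = 44 (E(l) = 9 - 1*(-35) = 9 + 35 = 44)
(g(-154) - 623) + E(-84) = (2*(-154) - 623) + 44 = (-308 - 623) + 44 = -931 + 44 = -887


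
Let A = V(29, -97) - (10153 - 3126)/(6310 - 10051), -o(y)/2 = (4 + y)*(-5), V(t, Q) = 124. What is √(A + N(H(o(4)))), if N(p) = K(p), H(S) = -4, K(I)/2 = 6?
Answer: √1929619023/3741 ≈ 11.742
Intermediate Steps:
K(I) = 12 (K(I) = 2*6 = 12)
o(y) = 40 + 10*y (o(y) = -2*(4 + y)*(-5) = -2*(-20 - 5*y) = 40 + 10*y)
N(p) = 12
A = 470911/3741 (A = 124 - (10153 - 3126)/(6310 - 10051) = 124 - 7027/(-3741) = 124 - 7027*(-1)/3741 = 124 - 1*(-7027/3741) = 124 + 7027/3741 = 470911/3741 ≈ 125.88)
√(A + N(H(o(4)))) = √(470911/3741 + 12) = √(515803/3741) = √1929619023/3741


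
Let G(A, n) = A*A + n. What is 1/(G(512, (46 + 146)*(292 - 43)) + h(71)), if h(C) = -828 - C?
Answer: 1/309053 ≈ 3.2357e-6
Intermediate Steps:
G(A, n) = n + A² (G(A, n) = A² + n = n + A²)
1/(G(512, (46 + 146)*(292 - 43)) + h(71)) = 1/(((46 + 146)*(292 - 43) + 512²) + (-828 - 1*71)) = 1/((192*249 + 262144) + (-828 - 71)) = 1/((47808 + 262144) - 899) = 1/(309952 - 899) = 1/309053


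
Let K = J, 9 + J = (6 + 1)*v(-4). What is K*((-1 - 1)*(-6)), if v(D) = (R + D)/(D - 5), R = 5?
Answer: -352/3 ≈ -117.33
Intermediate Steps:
v(D) = (5 + D)/(-5 + D) (v(D) = (5 + D)/(D - 5) = (5 + D)/(-5 + D))
J = -88/9 (J = -9 + (6 + 1)*((5 - 4)/(-5 - 4)) = -9 + 7*(1/(-9)) = -9 + 7*(-1/9*1) = -9 + 7*(-1/9) = -9 - 7/9 = -88/9 ≈ -9.7778)
K = -88/9 ≈ -9.7778
K*((-1 - 1)*(-6)) = -88*(-1 - 1)*(-6)/9 = -(-176)*(-6)/9 = -88/9*12 = -352/3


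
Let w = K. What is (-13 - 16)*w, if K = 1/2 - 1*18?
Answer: 1015/2 ≈ 507.50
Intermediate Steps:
K = -35/2 (K = ½ - 18 = -35/2 ≈ -17.500)
w = -35/2 ≈ -17.500
(-13 - 16)*w = (-13 - 16)*(-35/2) = -29*(-35/2) = 1015/2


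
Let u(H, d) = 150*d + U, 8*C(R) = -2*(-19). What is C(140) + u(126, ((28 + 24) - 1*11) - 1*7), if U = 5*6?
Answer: 20539/4 ≈ 5134.8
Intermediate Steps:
C(R) = 19/4 (C(R) = (-2*(-19))/8 = (⅛)*38 = 19/4)
U = 30
u(H, d) = 30 + 150*d (u(H, d) = 150*d + 30 = 30 + 150*d)
C(140) + u(126, ((28 + 24) - 1*11) - 1*7) = 19/4 + (30 + 150*(((28 + 24) - 1*11) - 1*7)) = 19/4 + (30 + 150*((52 - 11) - 7)) = 19/4 + (30 + 150*(41 - 7)) = 19/4 + (30 + 150*34) = 19/4 + (30 + 5100) = 19/4 + 5130 = 20539/4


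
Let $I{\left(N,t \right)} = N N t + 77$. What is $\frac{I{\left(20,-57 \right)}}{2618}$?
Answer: $- \frac{22723}{2618} \approx -8.6795$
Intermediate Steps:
$I{\left(N,t \right)} = 77 + t N^{2}$ ($I{\left(N,t \right)} = N^{2} t + 77 = t N^{2} + 77 = 77 + t N^{2}$)
$\frac{I{\left(20,-57 \right)}}{2618} = \frac{77 - 57 \cdot 20^{2}}{2618} = \left(77 - 22800\right) \frac{1}{2618} = \left(-22723\right) \frac{1}{2618} = - \frac{22723}{2618}$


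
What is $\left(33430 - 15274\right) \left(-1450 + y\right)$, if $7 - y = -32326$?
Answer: $560711748$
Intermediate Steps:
$y = 32333$ ($y = 7 - -32326 = 7 + 32326 = 32333$)
$\left(33430 - 15274\right) \left(-1450 + y\right) = \left(33430 - 15274\right) \left(-1450 + 32333\right) = 18156 \cdot 30883 = 560711748$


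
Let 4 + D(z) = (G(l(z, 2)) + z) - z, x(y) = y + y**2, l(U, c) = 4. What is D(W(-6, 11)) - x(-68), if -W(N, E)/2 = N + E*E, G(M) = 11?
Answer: -4549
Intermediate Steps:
W(N, E) = -2*N - 2*E**2 (W(N, E) = -2*(N + E*E) = -2*(N + E**2) = -2*N - 2*E**2)
D(z) = 7 (D(z) = -4 + ((11 + z) - z) = -4 + 11 = 7)
D(W(-6, 11)) - x(-68) = 7 - (-68)*(1 - 68) = 7 - (-68)*(-67) = 7 - 1*4556 = 7 - 4556 = -4549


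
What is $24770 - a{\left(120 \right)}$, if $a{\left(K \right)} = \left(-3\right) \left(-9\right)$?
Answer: $24743$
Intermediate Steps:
$a{\left(K \right)} = 27$
$24770 - a{\left(120 \right)} = 24770 - 27 = 24743$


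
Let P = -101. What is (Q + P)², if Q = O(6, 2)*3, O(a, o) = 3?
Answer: 8464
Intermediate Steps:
Q = 9 (Q = 3*3 = 9)
(Q + P)² = (9 - 101)² = (-92)² = 8464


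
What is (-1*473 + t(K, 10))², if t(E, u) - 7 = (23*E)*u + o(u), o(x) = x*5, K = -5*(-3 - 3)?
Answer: 42042256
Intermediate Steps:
K = 30 (K = -5*(-6) = 30)
o(x) = 5*x
t(E, u) = 7 + 5*u + 23*E*u (t(E, u) = 7 + ((23*E)*u + 5*u) = 7 + (23*E*u + 5*u) = 7 + (5*u + 23*E*u) = 7 + 5*u + 23*E*u)
(-1*473 + t(K, 10))² = (-1*473 + (7 + 5*10 + 23*30*10))² = (-473 + (7 + 50 + 6900))² = (-473 + 6957)² = 6484² = 42042256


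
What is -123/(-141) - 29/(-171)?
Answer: 8374/8037 ≈ 1.0419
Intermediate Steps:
-123/(-141) - 29/(-171) = -123*(-1/141) - 29*(-1/171) = 41/47 + 29/171 = 8374/8037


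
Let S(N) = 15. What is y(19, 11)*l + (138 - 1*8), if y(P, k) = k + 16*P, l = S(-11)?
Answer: 4855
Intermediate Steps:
l = 15
y(19, 11)*l + (138 - 1*8) = (11 + 16*19)*15 + (138 - 1*8) = (11 + 304)*15 + (138 - 8) = 315*15 + 130 = 4725 + 130 = 4855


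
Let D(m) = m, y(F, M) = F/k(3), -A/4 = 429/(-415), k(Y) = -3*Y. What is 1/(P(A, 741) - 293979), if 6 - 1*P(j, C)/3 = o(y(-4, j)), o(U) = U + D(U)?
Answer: -3/881891 ≈ -3.4018e-6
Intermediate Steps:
A = 1716/415 (A = -1716/(-415) = -1716*(-1)/415 = -4*(-429/415) = 1716/415 ≈ 4.1349)
y(F, M) = -F/9 (y(F, M) = F/((-3*3)) = F/(-9) = F*(-1/9) = -F/9)
o(U) = 2*U (o(U) = U + U = 2*U)
P(j, C) = 46/3 (P(j, C) = 18 - 6*(-1/9*(-4)) = 18 - 6*4/9 = 18 - 3*8/9 = 18 - 8/3 = 46/3)
1/(P(A, 741) - 293979) = 1/(46/3 - 293979) = 1/(-881891/3) = -3/881891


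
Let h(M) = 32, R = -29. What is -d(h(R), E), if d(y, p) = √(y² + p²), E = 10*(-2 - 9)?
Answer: -2*√3281 ≈ -114.56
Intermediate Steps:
E = -110 (E = 10*(-11) = -110)
d(y, p) = √(p² + y²)
-d(h(R), E) = -√((-110)² + 32²) = -√(12100 + 1024) = -√13124 = -2*√3281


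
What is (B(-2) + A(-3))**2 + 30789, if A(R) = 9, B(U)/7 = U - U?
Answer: 30870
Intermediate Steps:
B(U) = 0 (B(U) = 7*(U - U) = 7*0 = 0)
(B(-2) + A(-3))**2 + 30789 = (0 + 9)**2 + 30789 = 9**2 + 30789 = 81 + 30789 = 30870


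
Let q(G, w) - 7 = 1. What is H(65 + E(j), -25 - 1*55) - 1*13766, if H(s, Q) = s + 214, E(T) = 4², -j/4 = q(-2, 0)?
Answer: -13471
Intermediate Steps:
q(G, w) = 8 (q(G, w) = 7 + 1 = 8)
j = -32 (j = -4*8 = -32)
E(T) = 16
H(s, Q) = 214 + s
H(65 + E(j), -25 - 1*55) - 1*13766 = (214 + (65 + 16)) - 1*13766 = (214 + 81) - 13766 = 295 - 13766 = -13471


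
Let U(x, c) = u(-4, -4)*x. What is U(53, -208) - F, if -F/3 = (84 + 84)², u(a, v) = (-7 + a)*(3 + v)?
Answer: 85255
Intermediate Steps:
U(x, c) = 11*x (U(x, c) = (-21 - 7*(-4) + 3*(-4) - 4*(-4))*x = (-21 + 28 - 12 + 16)*x = 11*x)
F = -84672 (F = -3*(84 + 84)² = -3*168² = -3*28224 = -84672)
U(53, -208) - F = 11*53 - 1*(-84672) = 583 + 84672 = 85255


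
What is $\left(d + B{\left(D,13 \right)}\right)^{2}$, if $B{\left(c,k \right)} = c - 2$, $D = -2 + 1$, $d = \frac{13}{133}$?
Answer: $\frac{148996}{17689} \approx 8.4231$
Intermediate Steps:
$d = \frac{13}{133}$ ($d = 13 \cdot \frac{1}{133} = \frac{13}{133} \approx 0.097744$)
$D = -1$
$B{\left(c,k \right)} = -2 + c$
$\left(d + B{\left(D,13 \right)}\right)^{2} = \left(\frac{13}{133} - 3\right)^{2} = \left(- \frac{386}{133}\right)^{2} = \frac{148996}{17689}$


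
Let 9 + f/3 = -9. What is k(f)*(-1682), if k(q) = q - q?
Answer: 0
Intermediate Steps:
f = -54 (f = -27 + 3*(-9) = -27 - 27 = -54)
k(q) = 0
k(f)*(-1682) = 0*(-1682) = 0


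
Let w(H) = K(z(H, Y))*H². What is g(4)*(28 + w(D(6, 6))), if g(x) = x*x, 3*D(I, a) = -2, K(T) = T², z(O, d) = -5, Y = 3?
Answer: 5632/9 ≈ 625.78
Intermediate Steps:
D(I, a) = -⅔ (D(I, a) = (⅓)*(-2) = -⅔)
g(x) = x²
w(H) = 25*H² (w(H) = (-5)²*H² = 25*H²)
g(4)*(28 + w(D(6, 6))) = 4²*(28 + 25*(-⅔)²) = 16*(28 + 25*(4/9)) = 16*(28 + 100/9) = 16*(352/9) = 5632/9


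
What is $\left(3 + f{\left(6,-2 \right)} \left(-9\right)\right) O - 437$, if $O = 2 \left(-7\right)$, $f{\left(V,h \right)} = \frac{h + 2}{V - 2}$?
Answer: $-479$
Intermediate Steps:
$f{\left(V,h \right)} = \frac{2 + h}{-2 + V}$
$O = -14$
$\left(3 + f{\left(6,-2 \right)} \left(-9\right)\right) O - 437 = \left(3 + \frac{2 - 2}{-2 + 6} \left(-9\right)\right) \left(-14\right) - 437 = \left(3 + \frac{1}{4} \cdot 0 \left(-9\right)\right) \left(-14\right) - 437 = \left(3 + 0 \left(-9\right)\right) \left(-14\right) - 437 = \left(3 + 0\right) \left(-14\right) - 437 = 3 \left(-14\right) - 437 = -42 - 437 = -479$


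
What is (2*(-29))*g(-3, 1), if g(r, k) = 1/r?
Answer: 58/3 ≈ 19.333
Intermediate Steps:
(2*(-29))*g(-3, 1) = (2*(-29))/(-3) = -58*(-⅓) = 58/3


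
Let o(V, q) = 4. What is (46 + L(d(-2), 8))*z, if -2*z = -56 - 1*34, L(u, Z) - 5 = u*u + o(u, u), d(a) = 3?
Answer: 2880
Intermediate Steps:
L(u, Z) = 9 + u² (L(u, Z) = 5 + (u*u + 4) = 5 + (u² + 4) = 5 + (4 + u²) = 9 + u²)
z = 45 (z = -(-56 - 1*34)/2 = -(-56 - 34)/2 = -½*(-90) = 45)
(46 + L(d(-2), 8))*z = (46 + (9 + 3²))*45 = (46 + (9 + 9))*45 = (46 + 18)*45 = 64*45 = 2880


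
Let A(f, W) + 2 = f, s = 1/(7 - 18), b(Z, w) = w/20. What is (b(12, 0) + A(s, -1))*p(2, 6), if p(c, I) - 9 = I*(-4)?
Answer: 345/11 ≈ 31.364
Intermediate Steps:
b(Z, w) = w/20 (b(Z, w) = w*(1/20) = w/20)
s = -1/11 (s = 1/(-11) = -1/11 ≈ -0.090909)
A(f, W) = -2 + f
p(c, I) = 9 - 4*I (p(c, I) = 9 + I*(-4) = 9 - 4*I)
(b(12, 0) + A(s, -1))*p(2, 6) = ((1/20)*0 + (-2 - 1/11))*(9 - 4*6) = (0 - 23/11)*(9 - 24) = -23/11*(-15) = 345/11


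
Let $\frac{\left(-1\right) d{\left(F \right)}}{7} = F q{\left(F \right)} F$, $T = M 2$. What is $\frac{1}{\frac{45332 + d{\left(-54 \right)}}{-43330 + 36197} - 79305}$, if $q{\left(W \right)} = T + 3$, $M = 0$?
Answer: $- \frac{1019}{80809523} \approx -1.261 \cdot 10^{-5}$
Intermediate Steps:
$T = 0$ ($T = 0 \cdot 2 = 0$)
$q{\left(W \right)} = 3$ ($q{\left(W \right)} = 0 + 3 = 3$)
$d{\left(F \right)} = - 21 F^{2}$ ($d{\left(F \right)} = - 7 F 3 F = - 7 \cdot 3 F F = - 7 \cdot 3 F^{2} = - 21 F^{2}$)
$\frac{1}{\frac{45332 + d{\left(-54 \right)}}{-43330 + 36197} - 79305} = \frac{1}{\frac{45332 - 21 \left(-54\right)^{2}}{-43330 + 36197} - 79305} = \frac{1}{\frac{45332 - 61236}{-7133} - 79305} = \frac{1}{\left(45332 - 61236\right) \left(- \frac{1}{7133}\right) - 79305} = \frac{1}{\left(-15904\right) \left(- \frac{1}{7133}\right) - 79305} = \frac{1}{\frac{2272}{1019} - 79305} = \frac{1}{- \frac{80809523}{1019}} = - \frac{1019}{80809523}$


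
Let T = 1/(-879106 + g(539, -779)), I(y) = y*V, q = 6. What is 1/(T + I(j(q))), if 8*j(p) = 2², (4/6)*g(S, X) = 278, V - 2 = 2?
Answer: 878689/1757377 ≈ 0.50000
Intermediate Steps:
V = 4 (V = 2 + 2 = 4)
g(S, X) = 417 (g(S, X) = (3/2)*278 = 417)
j(p) = ½ (j(p) = (⅛)*2² = (⅛)*4 = ½)
I(y) = 4*y (I(y) = y*4 = 4*y)
T = -1/878689 (T = 1/(-879106 + 417) = 1/(-878689) = -1/878689 ≈ -1.1381e-6)
1/(T + I(j(q))) = 1/(-1/878689 + 4*(½)) = 1/(-1/878689 + 2) = 1/(1757377/878689) = 878689/1757377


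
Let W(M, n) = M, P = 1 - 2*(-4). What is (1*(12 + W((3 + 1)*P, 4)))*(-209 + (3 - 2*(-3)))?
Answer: -9600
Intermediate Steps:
P = 9 (P = 1 + 8 = 9)
(1*(12 + W((3 + 1)*P, 4)))*(-209 + (3 - 2*(-3))) = (1*(12 + (3 + 1)*9))*(-209 + (3 - 2*(-3))) = (1*(12 + 4*9))*(-209 + (3 + 6)) = (1*(12 + 36))*(-209 + 9) = (1*48)*(-200) = 48*(-200) = -9600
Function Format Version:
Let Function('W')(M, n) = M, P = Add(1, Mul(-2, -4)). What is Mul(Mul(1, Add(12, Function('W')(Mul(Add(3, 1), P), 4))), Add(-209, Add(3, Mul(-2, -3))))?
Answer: -9600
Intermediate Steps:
P = 9 (P = Add(1, 8) = 9)
Mul(Mul(1, Add(12, Function('W')(Mul(Add(3, 1), P), 4))), Add(-209, Add(3, Mul(-2, -3)))) = Mul(Mul(1, Add(12, Mul(Add(3, 1), 9))), Add(-209, Add(3, Mul(-2, -3)))) = Mul(Mul(1, Add(12, Mul(4, 9))), Add(-209, Add(3, 6))) = Mul(Mul(1, Add(12, 36)), Add(-209, 9)) = Mul(Mul(1, 48), -200) = Mul(48, -200) = -9600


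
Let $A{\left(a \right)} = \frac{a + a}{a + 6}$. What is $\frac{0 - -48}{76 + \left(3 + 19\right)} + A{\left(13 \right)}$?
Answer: $\frac{1730}{931} \approx 1.8582$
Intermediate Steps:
$A{\left(a \right)} = \frac{2 a}{6 + a}$
$\frac{0 - -48}{76 + \left(3 + 19\right)} + A{\left(13 \right)} = \frac{0 - -48}{76 + \left(3 + 19\right)} + 2 \cdot 13 \frac{1}{6 + 13} = \frac{0 + 48}{76 + 22} + 2 \cdot 13 \cdot \frac{1}{19} = \frac{48}{98} + 2 \cdot 13 \cdot \frac{1}{19} = 48 \cdot \frac{1}{98} + \frac{26}{19} = \frac{24}{49} + \frac{26}{19} = \frac{1730}{931}$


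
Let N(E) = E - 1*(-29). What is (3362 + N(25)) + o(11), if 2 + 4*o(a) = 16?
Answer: 6839/2 ≈ 3419.5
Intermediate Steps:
o(a) = 7/2 (o(a) = -½ + (¼)*16 = -½ + 4 = 7/2)
N(E) = 29 + E (N(E) = E + 29 = 29 + E)
(3362 + N(25)) + o(11) = (3362 + (29 + 25)) + 7/2 = (3362 + 54) + 7/2 = 3416 + 7/2 = 6839/2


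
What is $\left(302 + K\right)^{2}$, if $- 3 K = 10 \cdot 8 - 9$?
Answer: $\frac{697225}{9} \approx 77470.0$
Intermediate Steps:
$K = - \frac{71}{3}$ ($K = - \frac{10 \cdot 8 - 9}{3} = - \frac{80 - 9}{3} = \left(- \frac{1}{3}\right) 71 = - \frac{71}{3} \approx -23.667$)
$\left(302 + K\right)^{2} = \left(302 - \frac{71}{3}\right)^{2} = \left(\frac{835}{3}\right)^{2} = \frac{697225}{9}$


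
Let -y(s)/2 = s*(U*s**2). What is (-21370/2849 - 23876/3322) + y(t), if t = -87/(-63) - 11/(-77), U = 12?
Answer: -18897179900/189717759 ≈ -99.607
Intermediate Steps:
t = 32/21 (t = -87*(-1/63) - 11*(-1/77) = 29/21 + 1/7 = 32/21 ≈ 1.5238)
y(s) = -24*s**3 (y(s) = -2*s*12*s**2 = -24*s**3)
(-21370/2849 - 23876/3322) + y(t) = (-21370/2849 - 23876/3322) - 24*(32/21)**3 = (-21370*1/2849 - 23876*1/3322) - 24*32768/9261 = (-21370/2849 - 11938/1661) - 262144/3087 = -6318812/430199 - 262144/3087 = -18897179900/189717759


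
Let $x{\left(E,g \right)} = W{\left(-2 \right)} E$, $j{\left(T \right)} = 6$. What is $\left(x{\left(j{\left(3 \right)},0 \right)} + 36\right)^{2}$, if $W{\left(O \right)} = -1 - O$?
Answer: $1764$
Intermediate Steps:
$x{\left(E,g \right)} = E$ ($x{\left(E,g \right)} = \left(-1 - -2\right) E = \left(-1 + 2\right) E = 1 E = E$)
$\left(x{\left(j{\left(3 \right)},0 \right)} + 36\right)^{2} = \left(6 + 36\right)^{2} = 42^{2} = 1764$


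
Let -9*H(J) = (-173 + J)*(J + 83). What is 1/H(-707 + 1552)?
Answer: -3/207872 ≈ -1.4432e-5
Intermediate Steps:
H(J) = -(-173 + J)*(83 + J)/9 (H(J) = -(-173 + J)*(J + 83)/9 = -(-173 + J)*(83 + J)/9)
1/H(-707 + 1552) = 1/(14359/9 + 10*(-707 + 1552) - (-707 + 1552)**2/9) = 1/(14359/9 + 10*845 - 1/9*845**2) = 1/(14359/9 + 8450 - 1/9*714025) = 1/(14359/9 + 8450 - 714025/9) = 1/(-207872/3) = -3/207872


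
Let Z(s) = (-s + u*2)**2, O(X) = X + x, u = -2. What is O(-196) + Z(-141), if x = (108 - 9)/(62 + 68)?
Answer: 2414589/130 ≈ 18574.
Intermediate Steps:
x = 99/130 ≈ 0.76154
O(X) = 99/130 + X (O(X) = X + 99/130 = 99/130 + X)
Z(s) = (-4 - s)**2 (Z(s) = (-s - 2*2)**2 = (-s - 4)**2 = (-4 - s)**2)
O(-196) + Z(-141) = (99/130 - 196) + (4 - 141)**2 = -25381/130 + (-137)**2 = -25381/130 + 18769 = 2414589/130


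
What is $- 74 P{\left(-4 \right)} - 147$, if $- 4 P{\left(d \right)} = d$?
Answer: $-221$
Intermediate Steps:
$P{\left(d \right)} = - \frac{d}{4}$
$- 74 P{\left(-4 \right)} - 147 = - 74 \left(\left(- \frac{1}{4}\right) \left(-4\right)\right) - 147 = \left(-74\right) 1 - 147 = -74 - 147 = -221$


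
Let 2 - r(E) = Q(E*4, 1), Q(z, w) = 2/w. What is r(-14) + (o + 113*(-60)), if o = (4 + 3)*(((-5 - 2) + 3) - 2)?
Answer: -6822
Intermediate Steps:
o = -42 (o = 7*((-7 + 3) - 2) = 7*(-4 - 2) = 7*(-6) = -42)
r(E) = 0 (r(E) = 2 - 2/1 = 2 - 2 = 0)
r(-14) + (o + 113*(-60)) = 0 + (-42 + 113*(-60)) = 0 + (-42 - 6780) = 0 - 6822 = -6822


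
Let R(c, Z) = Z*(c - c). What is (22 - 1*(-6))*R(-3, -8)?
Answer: 0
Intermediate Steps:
R(c, Z) = 0 (R(c, Z) = Z*0 = 0)
(22 - 1*(-6))*R(-3, -8) = (22 - 1*(-6))*0 = (22 + 6)*0 = 28*0 = 0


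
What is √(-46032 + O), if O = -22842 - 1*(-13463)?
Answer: I*√55411 ≈ 235.4*I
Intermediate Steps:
O = -9379 (O = -22842 + 13463 = -9379)
√(-46032 + O) = √(-46032 - 9379) = √(-55411) = I*√55411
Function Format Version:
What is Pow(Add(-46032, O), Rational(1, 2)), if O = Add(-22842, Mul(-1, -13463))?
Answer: Mul(I, Pow(55411, Rational(1, 2))) ≈ Mul(235.40, I)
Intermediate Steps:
O = -9379 (O = Add(-22842, 13463) = -9379)
Pow(Add(-46032, O), Rational(1, 2)) = Pow(Add(-46032, -9379), Rational(1, 2)) = Pow(-55411, Rational(1, 2)) = Mul(I, Pow(55411, Rational(1, 2)))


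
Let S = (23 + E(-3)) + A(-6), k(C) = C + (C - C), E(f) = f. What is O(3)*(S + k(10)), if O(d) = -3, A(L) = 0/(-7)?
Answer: -90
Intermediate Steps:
A(L) = 0 (A(L) = 0*(-⅐) = 0)
k(C) = C (k(C) = C + 0 = C)
S = 20 (S = (23 - 3) + 0 = 20 + 0 = 20)
O(3)*(S + k(10)) = -3*(20 + 10) = -3*30 = -90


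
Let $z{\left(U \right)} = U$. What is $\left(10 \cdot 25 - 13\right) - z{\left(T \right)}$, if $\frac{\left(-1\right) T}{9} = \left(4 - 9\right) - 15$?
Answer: $57$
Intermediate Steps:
$T = 180$ ($T = - 9 \left(\left(4 - 9\right) - 15\right) = - 9 \left(-5 - 15\right) = \left(-9\right) \left(-20\right) = 180$)
$\left(10 \cdot 25 - 13\right) - z{\left(T \right)} = \left(10 \cdot 25 - 13\right) - 180 = \left(250 - 13\right) - 180 = 237 - 180 = 57$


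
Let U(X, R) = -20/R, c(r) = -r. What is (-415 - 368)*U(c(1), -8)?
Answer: -3915/2 ≈ -1957.5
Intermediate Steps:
(-415 - 368)*U(c(1), -8) = (-415 - 368)*(-20/(-8)) = -(-15660)*(-1)/8 = -783*5/2 = -3915/2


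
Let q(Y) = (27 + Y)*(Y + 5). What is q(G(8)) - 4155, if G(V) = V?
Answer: -3700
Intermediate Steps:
q(Y) = (5 + Y)*(27 + Y) (q(Y) = (27 + Y)*(5 + Y) = (5 + Y)*(27 + Y))
q(G(8)) - 4155 = (135 + 8² + 32*8) - 4155 = (135 + 64 + 256) - 4155 = 455 - 4155 = -3700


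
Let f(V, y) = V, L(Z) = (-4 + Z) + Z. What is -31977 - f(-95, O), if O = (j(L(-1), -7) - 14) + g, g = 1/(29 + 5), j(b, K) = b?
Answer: -31882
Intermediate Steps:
L(Z) = -4 + 2*Z
g = 1/34 ≈ 0.029412
O = -679/34 (O = ((-4 + 2*(-1)) - 14) + 1/34 = ((-4 - 2) - 14) + 1/34 = (-6 - 14) + 1/34 = -20 + 1/34 = -679/34 ≈ -19.971)
-31977 - f(-95, O) = -31977 - 1*(-95) = -31977 + 95 = -31882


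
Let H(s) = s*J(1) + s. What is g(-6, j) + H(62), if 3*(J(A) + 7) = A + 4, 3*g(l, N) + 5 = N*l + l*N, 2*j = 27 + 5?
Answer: -1003/3 ≈ -334.33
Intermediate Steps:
j = 16 (j = (27 + 5)/2 = (1/2)*32 = 16)
g(l, N) = -5/3 + 2*N*l/3 (g(l, N) = -5/3 + (N*l + l*N)/3 = -5/3 + (N*l + N*l)/3 = -5/3 + (2*N*l)/3 = -5/3 + 2*N*l/3)
J(A) = -17/3 + A/3 (J(A) = -7 + (A + 4)/3 = -7 + (4 + A)/3 = -7 + (4/3 + A/3) = -17/3 + A/3)
H(s) = -13*s/3 (H(s) = s*(-17/3 + (1/3)*1) + s = s*(-17/3 + 1/3) + s = s*(-16/3) + s = -16*s/3 + s = -13*s/3)
g(-6, j) + H(62) = (-5/3 + (2/3)*16*(-6)) - 13/3*62 = (-5/3 - 64) - 806/3 = -197/3 - 806/3 = -1003/3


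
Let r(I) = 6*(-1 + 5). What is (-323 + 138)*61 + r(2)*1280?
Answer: 19435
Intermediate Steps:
r(I) = 24 (r(I) = 6*4 = 24)
(-323 + 138)*61 + r(2)*1280 = (-323 + 138)*61 + 24*1280 = -185*61 + 30720 = -11285 + 30720 = 19435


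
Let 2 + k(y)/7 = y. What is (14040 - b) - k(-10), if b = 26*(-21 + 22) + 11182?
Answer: 2916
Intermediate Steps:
k(y) = -14 + 7*y
b = 11208 (b = 26*1 + 11182 = 26 + 11182 = 11208)
(14040 - b) - k(-10) = (14040 - 1*11208) - (-14 + 7*(-10)) = (14040 - 11208) - (-14 - 70) = 2832 - 1*(-84) = 2832 + 84 = 2916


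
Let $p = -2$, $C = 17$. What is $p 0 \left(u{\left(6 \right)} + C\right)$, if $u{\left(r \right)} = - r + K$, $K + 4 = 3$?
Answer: $0$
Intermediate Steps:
$K = -1$ ($K = -4 + 3 = -1$)
$u{\left(r \right)} = -1 - r$ ($u{\left(r \right)} = - r - 1 = -1 - r$)
$p 0 \left(u{\left(6 \right)} + C\right) = \left(-2\right) 0 \left(\left(-1 - 6\right) + 17\right) = 0 \left(\left(-1 - 6\right) + 17\right) = 0 \left(-7 + 17\right) = 0 \cdot 10 = 0$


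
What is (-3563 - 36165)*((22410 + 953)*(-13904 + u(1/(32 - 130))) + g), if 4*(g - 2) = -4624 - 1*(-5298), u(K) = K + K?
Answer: 632355877959832/49 ≈ 1.2905e+13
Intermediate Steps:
u(K) = 2*K
g = 341/2 (g = 2 + (-4624 - 1*(-5298))/4 = 2 + (-4624 + 5298)/4 = 2 + (¼)*674 = 2 + 337/2 = 341/2 ≈ 170.50)
(-3563 - 36165)*((22410 + 953)*(-13904 + u(1/(32 - 130))) + g) = (-3563 - 36165)*((22410 + 953)*(-13904 + 2/(32 - 130)) + 341/2) = -39728*(23363*(-13904 + 2/(-98)) + 341/2) = -39728*(23363*(-13904 + 2*(-1/98)) + 341/2) = -39728*(23363*(-13904 - 1/49) + 341/2) = -39728*(23363*(-681297/49) + 341/2) = -39728*(-15917141811/49 + 341/2) = -39728*(-31834266913/98) = 632355877959832/49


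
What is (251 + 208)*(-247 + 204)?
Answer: -19737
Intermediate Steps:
(251 + 208)*(-247 + 204) = 459*(-43) = -19737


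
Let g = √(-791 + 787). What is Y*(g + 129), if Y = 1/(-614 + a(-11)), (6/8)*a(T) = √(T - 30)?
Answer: 3*(2 - 129*I)/(2*(2*√41 + 921*I)) ≈ -0.21001 - 0.0061775*I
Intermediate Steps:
a(T) = 4*√(-30 + T)/3 (a(T) = 4*√(T - 30)/3 = 4*√(-30 + T)/3)
Y = 1/(-614 + 4*I*√41/3) (Y = 1/(-614 + 4*√(-30 - 11)/3) = 1/(-614 + 4*√(-41)/3) = 1/(-614 + 4*(I*√41)/3) = 1/(-614 + 4*I*√41/3) ≈ -0.0016284 - 2.264e-5*I)
g = 2*I (g = √(-4) = 2*I ≈ 2.0*I)
Y*(g + 129) = (-2763/1696810 - 3*I*√41/848405)*(2*I + 129) = (-2763/1696810 - 3*I*√41/848405)*(129 + 2*I) = (129 + 2*I)*(-2763/1696810 - 3*I*√41/848405)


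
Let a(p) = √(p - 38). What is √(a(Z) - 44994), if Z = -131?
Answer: √(-44994 + 13*I) ≈ 0.031 + 212.12*I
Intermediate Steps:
a(p) = √(-38 + p)
√(a(Z) - 44994) = √(√(-38 - 131) - 44994) = √(√(-169) - 44994) = √(13*I - 44994) = √(-44994 + 13*I)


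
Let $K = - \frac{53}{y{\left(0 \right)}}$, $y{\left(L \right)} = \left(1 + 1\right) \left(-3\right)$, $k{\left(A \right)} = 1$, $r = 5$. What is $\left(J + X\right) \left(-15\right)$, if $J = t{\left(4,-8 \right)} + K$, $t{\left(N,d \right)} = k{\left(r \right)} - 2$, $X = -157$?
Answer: $\frac{4475}{2} \approx 2237.5$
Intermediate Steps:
$y{\left(L \right)} = -6$ ($y{\left(L \right)} = 2 \left(-3\right) = -6$)
$t{\left(N,d \right)} = -1$ ($t{\left(N,d \right)} = 1 - 2 = -1$)
$K = \frac{53}{6}$ ($K = - \frac{53}{-6} = \left(-53\right) \left(- \frac{1}{6}\right) = \frac{53}{6} \approx 8.8333$)
$J = \frac{47}{6}$ ($J = -1 + \frac{53}{6} = \frac{47}{6} \approx 7.8333$)
$\left(J + X\right) \left(-15\right) = \left(\frac{47}{6} - 157\right) \left(-15\right) = \left(- \frac{895}{6}\right) \left(-15\right) = \frac{4475}{2}$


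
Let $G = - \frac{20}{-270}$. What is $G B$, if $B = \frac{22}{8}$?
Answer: $\frac{11}{54} \approx 0.2037$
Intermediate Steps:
$B = \frac{11}{4}$ ($B = 22 \cdot \frac{1}{8} = \frac{11}{4} \approx 2.75$)
$G = \frac{2}{27}$ ($G = \left(-20\right) \left(- \frac{1}{270}\right) = \frac{2}{27} \approx 0.074074$)
$G B = \frac{2}{27} \cdot \frac{11}{4} = \frac{11}{54}$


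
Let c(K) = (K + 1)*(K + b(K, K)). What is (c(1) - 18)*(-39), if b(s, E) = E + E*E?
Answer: 468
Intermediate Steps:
b(s, E) = E + E²
c(K) = (1 + K)*(K + K*(1 + K)) (c(K) = (K + 1)*(K + K*(1 + K)) = (1 + K)*(K + K*(1 + K)))
(c(1) - 18)*(-39) = (1*(2 + 1² + 3*1) - 18)*(-39) = (1*(2 + 1 + 3) - 18)*(-39) = (1*6 - 18)*(-39) = (6 - 18)*(-39) = -12*(-39) = 468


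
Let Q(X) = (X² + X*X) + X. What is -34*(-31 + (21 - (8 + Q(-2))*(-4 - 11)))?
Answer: -6800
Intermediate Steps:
Q(X) = X + 2*X² (Q(X) = (X² + X²) + X = 2*X² + X = X + 2*X²)
-34*(-31 + (21 - (8 + Q(-2))*(-4 - 11))) = -34*(-31 + (21 - (8 - 2*(1 + 2*(-2)))*(-4 - 11))) = -34*(-31 + (21 - (8 - 2*(1 - 4))*(-15))) = -34*(-31 + (21 - (8 - 2*(-3))*(-15))) = -34*(-31 + (21 - (8 + 6)*(-15))) = -34*(-31 + (21 - 14*(-15))) = -34*(-31 + (21 - 1*(-210))) = -34*(-31 + (21 + 210)) = -34*(-31 + 231) = -34*200 = -6800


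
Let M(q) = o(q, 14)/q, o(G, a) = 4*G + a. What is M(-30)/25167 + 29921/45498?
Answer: 3765912833/5725240830 ≈ 0.65777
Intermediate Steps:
o(G, a) = a + 4*G
M(q) = (14 + 4*q)/q
M(-30)/25167 + 29921/45498 = (4 + 14/(-30))/25167 + 29921/45498 = (4 + 14*(-1/30))*(1/25167) + 29921*(1/45498) = (4 - 7/15)*(1/25167) + 29921/45498 = (53/15)*(1/25167) + 29921/45498 = 53/377505 + 29921/45498 = 3765912833/5725240830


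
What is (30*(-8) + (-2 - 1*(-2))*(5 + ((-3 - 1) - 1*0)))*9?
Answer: -2160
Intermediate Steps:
(30*(-8) + (-2 - 1*(-2))*(5 + ((-3 - 1) - 1*0)))*9 = (-240 + (-2 + 2)*(5 + (-4 + 0)))*9 = (-240 + 0*(5 - 4))*9 = (-240 + 0*1)*9 = (-240 + 0)*9 = -240*9 = -2160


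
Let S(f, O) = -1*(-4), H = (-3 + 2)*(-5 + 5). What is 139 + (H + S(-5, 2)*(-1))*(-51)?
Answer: 343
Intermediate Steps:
H = 0 (H = -1*0 = 0)
S(f, O) = 4
139 + (H + S(-5, 2)*(-1))*(-51) = 139 + (0 + 4*(-1))*(-51) = 139 + (0 - 4)*(-51) = 139 - 4*(-51) = 139 + 204 = 343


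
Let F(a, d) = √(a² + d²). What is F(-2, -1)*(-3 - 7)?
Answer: -10*√5 ≈ -22.361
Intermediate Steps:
F(-2, -1)*(-3 - 7) = √((-2)² + (-1)²)*(-3 - 7) = √(4 + 1)*(-10) = √5*(-10) = -10*√5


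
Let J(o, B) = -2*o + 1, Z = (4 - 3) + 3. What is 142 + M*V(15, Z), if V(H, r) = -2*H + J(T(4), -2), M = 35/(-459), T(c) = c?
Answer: 66473/459 ≈ 144.82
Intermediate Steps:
Z = 4 (Z = 1 + 3 = 4)
M = -35/459 (M = 35*(-1/459) = -35/459 ≈ -0.076253)
J(o, B) = 1 - 2*o
V(H, r) = -7 - 2*H (V(H, r) = -2*H + (1 - 2*4) = -2*H + (1 - 8) = -2*H - 7 = -7 - 2*H)
142 + M*V(15, Z) = 142 - 35*(-7 - 2*15)/459 = 142 - 35*(-7 - 30)/459 = 142 - 35/459*(-37) = 142 + 1295/459 = 66473/459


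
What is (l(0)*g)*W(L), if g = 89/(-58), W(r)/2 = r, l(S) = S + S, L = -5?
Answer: 0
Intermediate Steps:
l(S) = 2*S
W(r) = 2*r
g = -89/58 (g = 89*(-1/58) = -89/58 ≈ -1.5345)
(l(0)*g)*W(L) = ((2*0)*(-89/58))*(2*(-5)) = (0*(-89/58))*(-10) = 0*(-10) = 0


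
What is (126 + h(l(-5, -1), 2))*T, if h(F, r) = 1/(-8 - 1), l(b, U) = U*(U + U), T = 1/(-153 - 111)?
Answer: -103/216 ≈ -0.47685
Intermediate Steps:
T = -1/264 (T = 1/(-264) = -1/264 ≈ -0.0037879)
l(b, U) = 2*U² (l(b, U) = U*(2*U) = 2*U²)
h(F, r) = -⅑ (h(F, r) = 1/(-9) = -⅑)
(126 + h(l(-5, -1), 2))*T = (126 - ⅑)*(-1/264) = (1133/9)*(-1/264) = -103/216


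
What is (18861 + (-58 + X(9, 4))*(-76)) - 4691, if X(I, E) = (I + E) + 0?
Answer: 17590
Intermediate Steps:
X(I, E) = E + I (X(I, E) = (E + I) + 0 = E + I)
(18861 + (-58 + X(9, 4))*(-76)) - 4691 = (18861 + (-58 + (4 + 9))*(-76)) - 4691 = (18861 + (-58 + 13)*(-76)) - 4691 = (18861 - 45*(-76)) - 4691 = (18861 + 3420) - 4691 = 22281 - 4691 = 17590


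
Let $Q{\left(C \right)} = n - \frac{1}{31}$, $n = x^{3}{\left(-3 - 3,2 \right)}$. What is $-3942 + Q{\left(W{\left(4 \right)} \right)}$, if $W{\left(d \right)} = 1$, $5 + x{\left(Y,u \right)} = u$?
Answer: $- \frac{123040}{31} \approx -3969.0$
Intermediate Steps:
$x{\left(Y,u \right)} = -5 + u$
$n = -27$ ($n = \left(-5 + 2\right)^{3} = \left(-3\right)^{3} = -27$)
$Q{\left(C \right)} = - \frac{838}{31}$ ($Q{\left(C \right)} = -27 - \frac{1}{31} = - \frac{838}{31}$)
$-3942 + Q{\left(W{\left(4 \right)} \right)} = -3942 - \frac{838}{31} = - \frac{123040}{31}$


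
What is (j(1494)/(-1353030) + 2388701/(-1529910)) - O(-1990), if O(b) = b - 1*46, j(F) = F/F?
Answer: 70188612958981/34500235455 ≈ 2034.4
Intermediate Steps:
j(F) = 1
O(b) = -46 + b (O(b) = b - 46 = -46 + b)
(j(1494)/(-1353030) + 2388701/(-1529910)) - O(-1990) = (1/(-1353030) + 2388701/(-1529910)) - (-46 - 1990) = (1*(-1/1353030) + 2388701*(-1/1529910)) - 1*(-2036) = (-1/1353030 - 2388701/1529910) + 2036 = -53866427399/34500235455 + 2036 = 70188612958981/34500235455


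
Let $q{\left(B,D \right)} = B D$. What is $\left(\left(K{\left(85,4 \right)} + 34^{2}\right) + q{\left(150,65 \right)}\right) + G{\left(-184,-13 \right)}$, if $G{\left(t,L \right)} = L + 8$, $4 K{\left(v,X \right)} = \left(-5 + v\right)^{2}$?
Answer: $12501$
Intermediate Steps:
$K{\left(v,X \right)} = \frac{\left(-5 + v\right)^{2}}{4}$
$G{\left(t,L \right)} = 8 + L$
$\left(\left(K{\left(85,4 \right)} + 34^{2}\right) + q{\left(150,65 \right)}\right) + G{\left(-184,-13 \right)} = \left(\left(\frac{\left(-5 + 85\right)^{2}}{4} + 34^{2}\right) + 150 \cdot 65\right) + \left(8 - 13\right) = \left(\left(\frac{80^{2}}{4} + 1156\right) + 9750\right) - 5 = \left(\left(\frac{1}{4} \cdot 6400 + 1156\right) + 9750\right) - 5 = \left(\left(1600 + 1156\right) + 9750\right) - 5 = \left(2756 + 9750\right) - 5 = 12506 - 5 = 12501$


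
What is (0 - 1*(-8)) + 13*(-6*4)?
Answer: -304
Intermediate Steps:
(0 - 1*(-8)) + 13*(-6*4) = (0 + 8) + 13*(-24) = 8 - 312 = -304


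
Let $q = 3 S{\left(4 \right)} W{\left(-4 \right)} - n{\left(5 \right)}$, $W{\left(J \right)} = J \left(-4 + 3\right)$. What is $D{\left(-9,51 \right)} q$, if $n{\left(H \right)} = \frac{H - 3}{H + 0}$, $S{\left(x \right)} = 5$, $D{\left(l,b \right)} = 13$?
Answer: $\frac{3874}{5} \approx 774.8$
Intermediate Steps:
$W{\left(J \right)} = - J$ ($W{\left(J \right)} = J \left(-1\right) = - J$)
$n{\left(H \right)} = \frac{-3 + H}{H}$
$q = \frac{298}{5}$ ($q = 3 \cdot 5 \left(\left(-1\right) \left(-4\right)\right) - \frac{-3 + 5}{5} = 15 \cdot 4 - \frac{1}{5} \cdot 2 = 60 - \frac{2}{5} = \frac{298}{5} \approx 59.6$)
$D{\left(-9,51 \right)} q = 13 \cdot \frac{298}{5} = \frac{3874}{5}$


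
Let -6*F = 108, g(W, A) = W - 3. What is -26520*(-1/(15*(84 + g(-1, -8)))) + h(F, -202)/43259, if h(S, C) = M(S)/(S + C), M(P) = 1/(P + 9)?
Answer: 1892927323/85652820 ≈ 22.100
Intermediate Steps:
g(W, A) = -3 + W
F = -18 (F = -⅙*108 = -18)
M(P) = 1/(9 + P)
h(S, C) = 1/((9 + S)*(C + S)) (h(S, C) = 1/((9 + S)*(S + C)) = 1/((9 + S)*(C + S)))
-26520*(-1/(15*(84 + g(-1, -8)))) + h(F, -202)/43259 = -26520*(-1/(15*(84 + (-3 - 1)))) + (1/((9 - 18)*(-202 - 18)))/43259 = -26520*(-1/(15*(84 - 4))) + (1/(-9*(-220)))*(1/43259) = -26520/((-15*80)) - ⅑*(-1/220)*(1/43259) = -26520/(-1200) + (1/1980)*(1/43259) = -26520*(-1/1200) + 1/85652820 = 221/10 + 1/85652820 = 1892927323/85652820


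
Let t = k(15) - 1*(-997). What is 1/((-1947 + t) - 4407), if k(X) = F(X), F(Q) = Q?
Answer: -1/5342 ≈ -0.00018720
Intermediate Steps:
k(X) = X
t = 1012 (t = 15 - 1*(-997) = 15 + 997 = 1012)
1/((-1947 + t) - 4407) = 1/((-1947 + 1012) - 4407) = 1/(-935 - 4407) = 1/(-5342) = -1/5342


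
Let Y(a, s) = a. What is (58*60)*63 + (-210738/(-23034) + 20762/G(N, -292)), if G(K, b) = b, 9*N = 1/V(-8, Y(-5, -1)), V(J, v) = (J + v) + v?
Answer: 11167998169/50954 ≈ 2.1918e+5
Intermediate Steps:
V(J, v) = J + 2*v
N = -1/162 (N = 1/(9*(-8 + 2*(-5))) = 1/(9*(-8 - 10)) = (⅑)/(-18) = (⅑)*(-1/18) = -1/162 ≈ -0.0061728)
(58*60)*63 + (-210738/(-23034) + 20762/G(N, -292)) = (58*60)*63 + (-210738/(-23034) + 20762/(-292)) = 3480*63 + (-210738*(-1/23034) + 20762*(-1/292)) = 219240 + (3193/349 - 10381/146) = 219240 - 3156791/50954 = 11167998169/50954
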